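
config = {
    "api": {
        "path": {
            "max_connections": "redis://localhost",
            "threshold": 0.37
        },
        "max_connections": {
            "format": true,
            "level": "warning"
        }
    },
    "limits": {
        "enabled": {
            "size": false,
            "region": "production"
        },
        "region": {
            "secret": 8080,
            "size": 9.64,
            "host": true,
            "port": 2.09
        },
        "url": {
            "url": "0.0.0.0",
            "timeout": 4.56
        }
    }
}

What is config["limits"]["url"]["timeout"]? 4.56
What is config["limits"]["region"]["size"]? 9.64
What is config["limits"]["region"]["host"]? True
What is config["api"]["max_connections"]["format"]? True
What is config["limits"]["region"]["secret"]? 8080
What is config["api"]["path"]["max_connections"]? "redis://localhost"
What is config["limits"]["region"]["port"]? 2.09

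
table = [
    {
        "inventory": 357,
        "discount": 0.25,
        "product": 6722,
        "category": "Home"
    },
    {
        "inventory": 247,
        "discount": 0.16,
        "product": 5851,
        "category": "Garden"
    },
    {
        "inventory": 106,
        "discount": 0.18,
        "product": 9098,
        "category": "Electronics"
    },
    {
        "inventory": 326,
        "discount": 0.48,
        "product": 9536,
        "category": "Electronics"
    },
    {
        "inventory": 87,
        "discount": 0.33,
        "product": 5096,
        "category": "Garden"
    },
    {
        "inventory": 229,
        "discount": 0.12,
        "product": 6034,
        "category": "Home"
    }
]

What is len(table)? 6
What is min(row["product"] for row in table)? 5096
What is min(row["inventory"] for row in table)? 87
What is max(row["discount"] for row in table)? 0.48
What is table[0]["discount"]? 0.25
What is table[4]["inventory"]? 87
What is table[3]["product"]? 9536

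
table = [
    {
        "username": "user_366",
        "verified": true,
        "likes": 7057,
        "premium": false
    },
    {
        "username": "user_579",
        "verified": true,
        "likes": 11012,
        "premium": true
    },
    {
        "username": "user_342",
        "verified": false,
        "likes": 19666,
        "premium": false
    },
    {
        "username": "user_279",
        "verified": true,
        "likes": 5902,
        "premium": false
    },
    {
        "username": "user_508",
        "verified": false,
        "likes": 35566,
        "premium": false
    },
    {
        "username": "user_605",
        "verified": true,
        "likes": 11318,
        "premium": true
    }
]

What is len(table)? 6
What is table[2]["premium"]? False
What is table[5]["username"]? "user_605"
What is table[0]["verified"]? True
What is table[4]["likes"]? 35566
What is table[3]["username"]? "user_279"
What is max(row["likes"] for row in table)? 35566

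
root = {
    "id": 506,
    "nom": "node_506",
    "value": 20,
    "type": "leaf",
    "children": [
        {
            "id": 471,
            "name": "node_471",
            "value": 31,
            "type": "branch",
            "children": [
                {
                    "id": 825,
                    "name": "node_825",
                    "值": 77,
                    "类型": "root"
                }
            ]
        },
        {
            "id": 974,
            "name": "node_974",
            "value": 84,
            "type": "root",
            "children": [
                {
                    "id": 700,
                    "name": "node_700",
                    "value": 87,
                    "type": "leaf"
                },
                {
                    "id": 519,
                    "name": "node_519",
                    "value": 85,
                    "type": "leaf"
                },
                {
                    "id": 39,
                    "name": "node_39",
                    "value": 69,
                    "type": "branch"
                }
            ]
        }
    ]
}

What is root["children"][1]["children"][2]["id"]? 39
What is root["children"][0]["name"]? "node_471"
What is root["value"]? 20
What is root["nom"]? "node_506"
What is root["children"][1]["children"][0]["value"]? 87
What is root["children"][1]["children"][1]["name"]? "node_519"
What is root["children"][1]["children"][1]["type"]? "leaf"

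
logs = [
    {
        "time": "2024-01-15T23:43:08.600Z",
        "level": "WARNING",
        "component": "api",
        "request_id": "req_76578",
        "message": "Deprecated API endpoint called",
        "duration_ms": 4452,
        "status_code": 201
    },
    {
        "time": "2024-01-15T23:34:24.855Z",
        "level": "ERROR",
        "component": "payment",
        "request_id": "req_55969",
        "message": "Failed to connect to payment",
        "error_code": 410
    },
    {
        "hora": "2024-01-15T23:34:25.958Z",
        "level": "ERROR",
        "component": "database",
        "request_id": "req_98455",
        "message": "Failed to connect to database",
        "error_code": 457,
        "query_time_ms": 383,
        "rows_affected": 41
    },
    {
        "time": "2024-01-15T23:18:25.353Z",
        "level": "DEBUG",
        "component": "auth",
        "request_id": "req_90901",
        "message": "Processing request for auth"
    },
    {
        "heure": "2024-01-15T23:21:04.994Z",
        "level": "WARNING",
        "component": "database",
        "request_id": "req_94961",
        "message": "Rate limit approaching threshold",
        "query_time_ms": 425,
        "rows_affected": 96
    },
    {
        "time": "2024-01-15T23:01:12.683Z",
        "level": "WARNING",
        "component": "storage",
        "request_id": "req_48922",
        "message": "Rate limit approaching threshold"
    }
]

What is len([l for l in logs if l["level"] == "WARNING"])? 3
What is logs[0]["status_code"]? 201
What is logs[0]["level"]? "WARNING"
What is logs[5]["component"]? "storage"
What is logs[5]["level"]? "WARNING"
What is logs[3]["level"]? "DEBUG"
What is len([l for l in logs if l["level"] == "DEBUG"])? 1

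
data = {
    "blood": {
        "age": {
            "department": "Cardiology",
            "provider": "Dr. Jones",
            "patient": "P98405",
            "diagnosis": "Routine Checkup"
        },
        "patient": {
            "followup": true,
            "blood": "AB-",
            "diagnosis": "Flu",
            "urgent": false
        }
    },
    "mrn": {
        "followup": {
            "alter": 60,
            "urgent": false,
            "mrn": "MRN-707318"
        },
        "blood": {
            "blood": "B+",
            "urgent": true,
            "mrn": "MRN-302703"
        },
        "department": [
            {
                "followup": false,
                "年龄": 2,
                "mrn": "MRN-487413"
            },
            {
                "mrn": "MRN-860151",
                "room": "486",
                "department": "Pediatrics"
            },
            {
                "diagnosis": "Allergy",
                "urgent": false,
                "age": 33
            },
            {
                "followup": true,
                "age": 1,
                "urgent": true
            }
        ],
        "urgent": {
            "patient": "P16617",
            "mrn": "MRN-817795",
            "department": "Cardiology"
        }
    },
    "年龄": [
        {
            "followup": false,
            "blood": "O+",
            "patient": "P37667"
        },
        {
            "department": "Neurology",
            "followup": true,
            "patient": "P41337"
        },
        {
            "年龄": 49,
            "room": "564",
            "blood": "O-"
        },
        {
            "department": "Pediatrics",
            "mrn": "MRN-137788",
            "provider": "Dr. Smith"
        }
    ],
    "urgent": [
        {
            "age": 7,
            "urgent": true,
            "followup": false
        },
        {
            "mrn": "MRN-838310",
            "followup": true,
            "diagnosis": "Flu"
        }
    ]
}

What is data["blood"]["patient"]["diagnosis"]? "Flu"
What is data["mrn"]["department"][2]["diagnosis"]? "Allergy"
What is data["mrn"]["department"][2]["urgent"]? False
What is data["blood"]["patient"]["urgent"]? False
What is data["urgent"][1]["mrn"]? "MRN-838310"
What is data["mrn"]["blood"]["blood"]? "B+"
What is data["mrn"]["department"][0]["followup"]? False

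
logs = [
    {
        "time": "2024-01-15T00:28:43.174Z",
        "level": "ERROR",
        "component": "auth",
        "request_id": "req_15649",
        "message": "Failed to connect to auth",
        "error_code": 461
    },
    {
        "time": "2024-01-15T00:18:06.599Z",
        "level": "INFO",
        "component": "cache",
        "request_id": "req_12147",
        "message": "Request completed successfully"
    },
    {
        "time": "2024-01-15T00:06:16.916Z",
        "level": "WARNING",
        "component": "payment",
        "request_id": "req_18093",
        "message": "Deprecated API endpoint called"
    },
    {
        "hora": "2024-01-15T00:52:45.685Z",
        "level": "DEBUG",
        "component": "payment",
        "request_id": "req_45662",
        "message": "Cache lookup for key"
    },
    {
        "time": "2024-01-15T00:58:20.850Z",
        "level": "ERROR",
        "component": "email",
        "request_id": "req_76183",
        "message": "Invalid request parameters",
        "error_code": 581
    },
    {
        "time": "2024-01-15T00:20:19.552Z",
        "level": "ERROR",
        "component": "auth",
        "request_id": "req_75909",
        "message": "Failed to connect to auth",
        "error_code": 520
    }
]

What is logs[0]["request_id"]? "req_15649"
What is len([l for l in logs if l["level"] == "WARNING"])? 1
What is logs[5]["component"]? "auth"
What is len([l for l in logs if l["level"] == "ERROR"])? 3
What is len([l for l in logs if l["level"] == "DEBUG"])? 1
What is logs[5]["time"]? "2024-01-15T00:20:19.552Z"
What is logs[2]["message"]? "Deprecated API endpoint called"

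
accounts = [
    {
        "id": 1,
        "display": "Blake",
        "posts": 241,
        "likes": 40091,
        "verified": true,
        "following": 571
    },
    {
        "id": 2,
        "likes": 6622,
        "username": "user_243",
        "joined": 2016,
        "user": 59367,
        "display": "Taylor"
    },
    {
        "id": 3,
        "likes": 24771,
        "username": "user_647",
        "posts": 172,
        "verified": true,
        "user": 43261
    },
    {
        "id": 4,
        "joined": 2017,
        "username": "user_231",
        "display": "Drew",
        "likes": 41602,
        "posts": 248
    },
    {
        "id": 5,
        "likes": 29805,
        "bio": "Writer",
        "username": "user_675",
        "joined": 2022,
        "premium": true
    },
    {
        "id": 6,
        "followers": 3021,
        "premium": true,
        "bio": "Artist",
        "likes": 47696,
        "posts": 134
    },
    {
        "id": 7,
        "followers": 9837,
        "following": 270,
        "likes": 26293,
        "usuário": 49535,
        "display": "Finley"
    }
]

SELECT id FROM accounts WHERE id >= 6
[6, 7]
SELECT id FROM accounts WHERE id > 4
[5, 6, 7]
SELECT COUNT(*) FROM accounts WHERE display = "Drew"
1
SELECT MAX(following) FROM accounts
571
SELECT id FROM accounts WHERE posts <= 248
[1, 3, 4, 6]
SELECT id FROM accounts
[1, 2, 3, 4, 5, 6, 7]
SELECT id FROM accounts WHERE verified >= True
[1, 3]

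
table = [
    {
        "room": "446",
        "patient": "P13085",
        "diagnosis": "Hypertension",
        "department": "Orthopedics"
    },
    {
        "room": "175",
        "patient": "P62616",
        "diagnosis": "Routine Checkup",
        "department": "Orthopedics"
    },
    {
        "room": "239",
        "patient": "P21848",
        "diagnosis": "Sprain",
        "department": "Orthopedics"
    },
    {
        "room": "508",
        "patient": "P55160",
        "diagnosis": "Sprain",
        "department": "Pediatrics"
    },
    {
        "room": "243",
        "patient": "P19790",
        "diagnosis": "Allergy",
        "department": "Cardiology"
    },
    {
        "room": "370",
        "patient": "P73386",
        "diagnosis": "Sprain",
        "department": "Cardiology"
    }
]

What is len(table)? 6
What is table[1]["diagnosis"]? "Routine Checkup"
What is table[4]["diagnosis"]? "Allergy"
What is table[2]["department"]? "Orthopedics"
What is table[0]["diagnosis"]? "Hypertension"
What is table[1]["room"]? "175"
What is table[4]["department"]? "Cardiology"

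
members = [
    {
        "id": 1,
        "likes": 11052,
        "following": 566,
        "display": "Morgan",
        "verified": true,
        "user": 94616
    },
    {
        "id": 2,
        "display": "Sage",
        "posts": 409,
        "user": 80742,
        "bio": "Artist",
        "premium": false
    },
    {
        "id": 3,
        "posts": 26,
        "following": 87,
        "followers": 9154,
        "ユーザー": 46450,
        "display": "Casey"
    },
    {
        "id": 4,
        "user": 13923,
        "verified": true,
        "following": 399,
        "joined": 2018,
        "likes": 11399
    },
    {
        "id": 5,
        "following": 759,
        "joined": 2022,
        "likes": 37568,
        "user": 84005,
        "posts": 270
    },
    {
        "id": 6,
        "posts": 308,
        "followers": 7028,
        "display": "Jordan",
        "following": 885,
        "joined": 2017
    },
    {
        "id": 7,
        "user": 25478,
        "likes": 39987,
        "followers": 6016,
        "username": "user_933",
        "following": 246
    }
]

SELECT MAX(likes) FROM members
39987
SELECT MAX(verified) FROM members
True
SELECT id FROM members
[1, 2, 3, 4, 5, 6, 7]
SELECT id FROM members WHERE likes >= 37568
[5, 7]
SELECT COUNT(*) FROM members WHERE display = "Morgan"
1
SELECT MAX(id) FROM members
7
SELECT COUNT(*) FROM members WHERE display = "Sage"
1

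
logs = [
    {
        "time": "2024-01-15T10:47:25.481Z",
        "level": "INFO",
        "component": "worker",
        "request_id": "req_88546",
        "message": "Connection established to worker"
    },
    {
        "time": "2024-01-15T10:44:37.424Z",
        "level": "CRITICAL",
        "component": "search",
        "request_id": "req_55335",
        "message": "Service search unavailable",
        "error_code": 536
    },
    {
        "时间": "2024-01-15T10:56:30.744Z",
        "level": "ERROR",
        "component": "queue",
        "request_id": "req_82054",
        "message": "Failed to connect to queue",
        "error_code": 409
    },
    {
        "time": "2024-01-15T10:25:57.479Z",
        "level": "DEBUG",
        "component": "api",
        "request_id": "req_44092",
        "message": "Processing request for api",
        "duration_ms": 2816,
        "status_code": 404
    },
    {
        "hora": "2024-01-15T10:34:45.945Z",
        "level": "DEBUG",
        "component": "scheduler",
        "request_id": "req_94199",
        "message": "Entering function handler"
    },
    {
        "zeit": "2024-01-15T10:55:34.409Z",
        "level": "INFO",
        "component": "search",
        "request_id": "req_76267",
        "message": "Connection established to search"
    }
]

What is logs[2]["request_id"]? "req_82054"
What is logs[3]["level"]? "DEBUG"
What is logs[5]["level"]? "INFO"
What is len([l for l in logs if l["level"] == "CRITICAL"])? 1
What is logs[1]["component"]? "search"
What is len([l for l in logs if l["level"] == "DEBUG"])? 2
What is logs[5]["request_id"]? "req_76267"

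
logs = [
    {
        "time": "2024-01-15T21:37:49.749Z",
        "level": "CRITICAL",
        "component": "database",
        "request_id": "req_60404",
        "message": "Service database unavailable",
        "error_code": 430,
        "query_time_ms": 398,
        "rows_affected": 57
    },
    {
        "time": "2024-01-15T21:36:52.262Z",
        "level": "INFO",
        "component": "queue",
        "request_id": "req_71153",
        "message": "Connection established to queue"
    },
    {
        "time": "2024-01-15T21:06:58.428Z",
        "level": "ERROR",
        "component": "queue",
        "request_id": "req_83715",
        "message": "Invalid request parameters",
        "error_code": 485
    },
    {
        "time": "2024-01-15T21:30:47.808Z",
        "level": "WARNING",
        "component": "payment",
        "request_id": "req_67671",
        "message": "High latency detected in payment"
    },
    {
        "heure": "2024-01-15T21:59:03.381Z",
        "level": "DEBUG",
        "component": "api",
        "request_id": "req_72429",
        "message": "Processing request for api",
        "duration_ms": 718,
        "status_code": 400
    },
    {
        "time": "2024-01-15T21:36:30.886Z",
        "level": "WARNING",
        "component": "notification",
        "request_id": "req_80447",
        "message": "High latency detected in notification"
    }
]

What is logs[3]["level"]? "WARNING"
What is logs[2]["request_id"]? "req_83715"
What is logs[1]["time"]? "2024-01-15T21:36:52.262Z"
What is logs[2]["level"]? "ERROR"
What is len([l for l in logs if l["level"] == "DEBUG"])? 1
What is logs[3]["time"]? "2024-01-15T21:30:47.808Z"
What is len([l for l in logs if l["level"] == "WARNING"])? 2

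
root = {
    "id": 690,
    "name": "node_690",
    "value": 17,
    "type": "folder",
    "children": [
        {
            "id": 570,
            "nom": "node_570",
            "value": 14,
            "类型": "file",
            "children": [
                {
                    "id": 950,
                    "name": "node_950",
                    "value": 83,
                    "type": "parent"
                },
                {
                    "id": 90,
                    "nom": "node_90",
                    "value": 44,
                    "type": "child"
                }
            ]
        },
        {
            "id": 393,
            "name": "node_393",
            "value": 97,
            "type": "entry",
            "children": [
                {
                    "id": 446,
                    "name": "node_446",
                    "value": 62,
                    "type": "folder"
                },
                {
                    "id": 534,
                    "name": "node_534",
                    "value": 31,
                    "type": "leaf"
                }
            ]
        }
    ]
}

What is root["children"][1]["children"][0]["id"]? 446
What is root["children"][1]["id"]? 393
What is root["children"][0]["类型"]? "file"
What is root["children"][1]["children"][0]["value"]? 62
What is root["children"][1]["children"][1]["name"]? "node_534"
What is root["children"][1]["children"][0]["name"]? "node_446"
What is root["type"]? "folder"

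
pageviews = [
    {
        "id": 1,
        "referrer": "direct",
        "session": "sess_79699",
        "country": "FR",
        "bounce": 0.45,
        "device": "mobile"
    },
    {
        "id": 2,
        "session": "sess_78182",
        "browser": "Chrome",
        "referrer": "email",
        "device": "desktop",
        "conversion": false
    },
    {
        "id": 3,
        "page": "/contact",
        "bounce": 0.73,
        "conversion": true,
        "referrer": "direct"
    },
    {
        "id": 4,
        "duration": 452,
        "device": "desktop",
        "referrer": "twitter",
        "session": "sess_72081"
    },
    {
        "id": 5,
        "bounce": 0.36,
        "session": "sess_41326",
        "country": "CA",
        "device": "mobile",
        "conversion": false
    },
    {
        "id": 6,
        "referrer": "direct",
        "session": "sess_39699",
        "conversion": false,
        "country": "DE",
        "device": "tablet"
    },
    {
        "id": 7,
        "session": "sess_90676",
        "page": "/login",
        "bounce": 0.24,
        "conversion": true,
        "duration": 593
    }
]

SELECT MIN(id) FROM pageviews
1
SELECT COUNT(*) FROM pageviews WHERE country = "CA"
1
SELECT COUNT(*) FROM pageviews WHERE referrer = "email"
1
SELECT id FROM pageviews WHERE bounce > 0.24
[1, 3, 5]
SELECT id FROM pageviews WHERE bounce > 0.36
[1, 3]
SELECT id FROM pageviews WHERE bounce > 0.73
[]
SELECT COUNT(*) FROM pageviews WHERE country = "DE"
1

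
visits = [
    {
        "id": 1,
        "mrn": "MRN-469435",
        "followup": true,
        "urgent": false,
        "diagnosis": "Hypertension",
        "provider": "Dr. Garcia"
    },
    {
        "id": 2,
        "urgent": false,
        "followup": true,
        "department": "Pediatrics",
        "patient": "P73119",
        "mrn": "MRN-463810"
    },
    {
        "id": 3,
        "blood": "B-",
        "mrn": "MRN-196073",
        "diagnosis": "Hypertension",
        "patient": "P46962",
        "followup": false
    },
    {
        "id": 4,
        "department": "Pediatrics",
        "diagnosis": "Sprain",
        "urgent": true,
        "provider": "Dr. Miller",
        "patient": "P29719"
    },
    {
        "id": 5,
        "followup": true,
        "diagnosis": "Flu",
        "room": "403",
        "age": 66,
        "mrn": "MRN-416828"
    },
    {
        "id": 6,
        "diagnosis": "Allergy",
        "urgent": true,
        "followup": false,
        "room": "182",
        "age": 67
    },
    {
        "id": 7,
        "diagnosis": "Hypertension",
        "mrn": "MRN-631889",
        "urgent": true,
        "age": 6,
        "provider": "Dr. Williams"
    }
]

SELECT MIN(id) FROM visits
1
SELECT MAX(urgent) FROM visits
True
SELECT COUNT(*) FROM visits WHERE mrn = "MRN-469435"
1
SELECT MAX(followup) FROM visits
True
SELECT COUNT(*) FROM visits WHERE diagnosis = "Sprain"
1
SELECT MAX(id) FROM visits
7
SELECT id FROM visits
[1, 2, 3, 4, 5, 6, 7]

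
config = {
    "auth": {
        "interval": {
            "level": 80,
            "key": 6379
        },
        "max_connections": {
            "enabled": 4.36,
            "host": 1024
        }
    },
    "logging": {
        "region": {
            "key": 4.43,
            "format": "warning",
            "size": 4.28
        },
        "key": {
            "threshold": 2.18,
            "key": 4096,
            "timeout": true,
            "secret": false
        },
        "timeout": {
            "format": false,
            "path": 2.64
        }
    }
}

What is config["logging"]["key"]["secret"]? False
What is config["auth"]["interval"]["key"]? 6379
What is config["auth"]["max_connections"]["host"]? 1024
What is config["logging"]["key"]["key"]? 4096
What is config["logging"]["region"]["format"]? "warning"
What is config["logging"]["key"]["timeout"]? True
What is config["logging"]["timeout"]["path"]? 2.64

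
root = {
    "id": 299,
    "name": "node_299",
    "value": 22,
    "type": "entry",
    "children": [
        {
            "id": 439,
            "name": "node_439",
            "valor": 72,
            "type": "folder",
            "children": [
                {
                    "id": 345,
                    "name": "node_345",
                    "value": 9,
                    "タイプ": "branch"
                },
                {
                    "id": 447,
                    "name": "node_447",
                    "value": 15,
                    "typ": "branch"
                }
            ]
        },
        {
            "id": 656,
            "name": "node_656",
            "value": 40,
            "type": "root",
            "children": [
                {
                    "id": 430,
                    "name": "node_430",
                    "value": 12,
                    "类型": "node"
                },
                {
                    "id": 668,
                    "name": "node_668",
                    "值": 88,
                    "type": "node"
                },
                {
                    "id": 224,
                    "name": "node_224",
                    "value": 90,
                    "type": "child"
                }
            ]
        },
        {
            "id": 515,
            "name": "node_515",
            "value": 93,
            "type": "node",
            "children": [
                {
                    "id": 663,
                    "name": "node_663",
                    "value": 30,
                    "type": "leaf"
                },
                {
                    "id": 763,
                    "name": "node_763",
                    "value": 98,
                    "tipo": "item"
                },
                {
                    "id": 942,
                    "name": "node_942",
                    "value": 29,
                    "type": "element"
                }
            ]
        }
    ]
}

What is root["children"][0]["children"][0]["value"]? 9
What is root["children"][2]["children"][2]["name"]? "node_942"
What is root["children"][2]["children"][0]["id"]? 663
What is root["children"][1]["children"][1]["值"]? 88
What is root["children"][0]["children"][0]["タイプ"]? "branch"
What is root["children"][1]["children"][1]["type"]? "node"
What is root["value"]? 22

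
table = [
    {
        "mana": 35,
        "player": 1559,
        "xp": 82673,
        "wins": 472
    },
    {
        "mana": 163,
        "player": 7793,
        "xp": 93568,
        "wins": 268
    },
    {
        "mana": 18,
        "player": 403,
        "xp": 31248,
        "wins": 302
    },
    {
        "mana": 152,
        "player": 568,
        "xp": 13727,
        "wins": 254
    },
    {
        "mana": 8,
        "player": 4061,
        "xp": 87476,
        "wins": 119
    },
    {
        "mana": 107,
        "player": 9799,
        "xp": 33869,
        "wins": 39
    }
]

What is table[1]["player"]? 7793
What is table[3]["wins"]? 254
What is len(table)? 6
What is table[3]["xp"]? 13727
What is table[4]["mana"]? 8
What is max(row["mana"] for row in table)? 163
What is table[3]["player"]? 568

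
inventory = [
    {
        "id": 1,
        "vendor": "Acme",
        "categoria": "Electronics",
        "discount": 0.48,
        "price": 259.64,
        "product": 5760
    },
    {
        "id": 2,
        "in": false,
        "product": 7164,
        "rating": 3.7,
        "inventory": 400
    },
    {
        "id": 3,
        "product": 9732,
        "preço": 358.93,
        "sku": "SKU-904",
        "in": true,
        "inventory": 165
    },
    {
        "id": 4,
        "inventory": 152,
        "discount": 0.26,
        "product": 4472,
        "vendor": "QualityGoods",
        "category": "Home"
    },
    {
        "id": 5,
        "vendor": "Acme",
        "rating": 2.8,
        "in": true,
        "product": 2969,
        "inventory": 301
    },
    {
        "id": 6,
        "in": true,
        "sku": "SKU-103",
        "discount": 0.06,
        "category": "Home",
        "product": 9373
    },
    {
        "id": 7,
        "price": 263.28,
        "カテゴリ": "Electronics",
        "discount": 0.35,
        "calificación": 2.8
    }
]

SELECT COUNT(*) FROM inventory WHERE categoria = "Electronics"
1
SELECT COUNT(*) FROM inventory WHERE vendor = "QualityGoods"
1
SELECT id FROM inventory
[1, 2, 3, 4, 5, 6, 7]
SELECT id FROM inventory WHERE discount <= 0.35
[4, 6, 7]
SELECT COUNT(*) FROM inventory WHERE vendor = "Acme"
2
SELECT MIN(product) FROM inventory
2969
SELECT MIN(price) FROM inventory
259.64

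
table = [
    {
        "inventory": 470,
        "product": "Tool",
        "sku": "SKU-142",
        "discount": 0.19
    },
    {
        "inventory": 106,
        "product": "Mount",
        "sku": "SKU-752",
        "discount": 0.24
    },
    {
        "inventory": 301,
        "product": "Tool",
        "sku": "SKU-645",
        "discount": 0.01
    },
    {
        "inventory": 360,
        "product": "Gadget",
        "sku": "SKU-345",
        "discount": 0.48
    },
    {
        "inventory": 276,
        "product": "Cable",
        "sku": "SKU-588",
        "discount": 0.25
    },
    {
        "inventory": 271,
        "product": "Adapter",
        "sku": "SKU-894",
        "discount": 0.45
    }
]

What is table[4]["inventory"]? 276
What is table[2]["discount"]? 0.01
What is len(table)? 6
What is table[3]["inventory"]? 360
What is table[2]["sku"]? "SKU-645"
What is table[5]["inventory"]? 271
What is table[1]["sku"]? "SKU-752"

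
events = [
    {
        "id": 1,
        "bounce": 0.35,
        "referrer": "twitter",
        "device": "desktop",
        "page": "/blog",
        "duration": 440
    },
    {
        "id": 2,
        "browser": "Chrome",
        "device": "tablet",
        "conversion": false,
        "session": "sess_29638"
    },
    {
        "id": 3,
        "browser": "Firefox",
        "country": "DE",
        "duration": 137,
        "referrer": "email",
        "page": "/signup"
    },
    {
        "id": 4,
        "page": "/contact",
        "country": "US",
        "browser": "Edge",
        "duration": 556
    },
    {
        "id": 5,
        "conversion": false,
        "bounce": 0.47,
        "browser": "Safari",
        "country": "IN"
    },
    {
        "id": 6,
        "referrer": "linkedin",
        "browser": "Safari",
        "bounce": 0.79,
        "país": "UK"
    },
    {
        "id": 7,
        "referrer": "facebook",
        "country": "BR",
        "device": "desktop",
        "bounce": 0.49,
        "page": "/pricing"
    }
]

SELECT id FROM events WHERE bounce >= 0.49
[6, 7]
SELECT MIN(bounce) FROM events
0.35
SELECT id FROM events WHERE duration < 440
[3]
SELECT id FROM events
[1, 2, 3, 4, 5, 6, 7]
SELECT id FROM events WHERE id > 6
[7]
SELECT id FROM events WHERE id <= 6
[1, 2, 3, 4, 5, 6]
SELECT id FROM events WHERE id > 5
[6, 7]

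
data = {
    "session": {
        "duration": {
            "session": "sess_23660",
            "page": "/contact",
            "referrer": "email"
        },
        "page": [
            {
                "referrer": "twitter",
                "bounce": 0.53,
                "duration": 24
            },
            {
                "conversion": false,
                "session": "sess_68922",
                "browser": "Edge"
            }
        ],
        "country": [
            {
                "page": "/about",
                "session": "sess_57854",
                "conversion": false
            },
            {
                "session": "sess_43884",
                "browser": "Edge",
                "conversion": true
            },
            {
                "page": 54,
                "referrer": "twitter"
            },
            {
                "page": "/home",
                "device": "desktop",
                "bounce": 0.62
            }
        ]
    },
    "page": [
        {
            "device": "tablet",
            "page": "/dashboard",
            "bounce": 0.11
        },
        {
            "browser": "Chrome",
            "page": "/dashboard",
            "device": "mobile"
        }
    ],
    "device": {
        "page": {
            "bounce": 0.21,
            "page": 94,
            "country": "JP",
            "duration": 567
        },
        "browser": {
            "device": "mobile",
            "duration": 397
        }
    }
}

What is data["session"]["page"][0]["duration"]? 24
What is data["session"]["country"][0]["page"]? "/about"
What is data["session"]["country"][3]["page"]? "/home"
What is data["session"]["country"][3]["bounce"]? 0.62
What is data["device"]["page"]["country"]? "JP"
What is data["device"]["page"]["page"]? 94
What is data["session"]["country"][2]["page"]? 54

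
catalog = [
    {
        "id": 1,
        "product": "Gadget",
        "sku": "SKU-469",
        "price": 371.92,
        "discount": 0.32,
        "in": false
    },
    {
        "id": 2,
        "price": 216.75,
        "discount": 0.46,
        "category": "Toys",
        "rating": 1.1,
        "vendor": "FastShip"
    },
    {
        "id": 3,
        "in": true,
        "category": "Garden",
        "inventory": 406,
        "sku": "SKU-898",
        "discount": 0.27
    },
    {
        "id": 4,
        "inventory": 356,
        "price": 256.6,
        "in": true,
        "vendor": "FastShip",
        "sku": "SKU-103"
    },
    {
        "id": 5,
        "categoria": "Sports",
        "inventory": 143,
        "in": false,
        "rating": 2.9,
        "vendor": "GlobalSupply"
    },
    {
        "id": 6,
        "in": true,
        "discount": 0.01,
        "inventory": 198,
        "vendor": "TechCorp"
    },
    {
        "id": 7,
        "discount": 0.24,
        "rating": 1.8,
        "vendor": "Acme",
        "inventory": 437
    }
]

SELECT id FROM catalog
[1, 2, 3, 4, 5, 6, 7]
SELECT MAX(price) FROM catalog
371.92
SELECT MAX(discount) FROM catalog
0.46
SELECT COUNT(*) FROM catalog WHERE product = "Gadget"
1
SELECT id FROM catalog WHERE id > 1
[2, 3, 4, 5, 6, 7]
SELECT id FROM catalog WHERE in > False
[3, 4, 6]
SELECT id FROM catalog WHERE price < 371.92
[2, 4]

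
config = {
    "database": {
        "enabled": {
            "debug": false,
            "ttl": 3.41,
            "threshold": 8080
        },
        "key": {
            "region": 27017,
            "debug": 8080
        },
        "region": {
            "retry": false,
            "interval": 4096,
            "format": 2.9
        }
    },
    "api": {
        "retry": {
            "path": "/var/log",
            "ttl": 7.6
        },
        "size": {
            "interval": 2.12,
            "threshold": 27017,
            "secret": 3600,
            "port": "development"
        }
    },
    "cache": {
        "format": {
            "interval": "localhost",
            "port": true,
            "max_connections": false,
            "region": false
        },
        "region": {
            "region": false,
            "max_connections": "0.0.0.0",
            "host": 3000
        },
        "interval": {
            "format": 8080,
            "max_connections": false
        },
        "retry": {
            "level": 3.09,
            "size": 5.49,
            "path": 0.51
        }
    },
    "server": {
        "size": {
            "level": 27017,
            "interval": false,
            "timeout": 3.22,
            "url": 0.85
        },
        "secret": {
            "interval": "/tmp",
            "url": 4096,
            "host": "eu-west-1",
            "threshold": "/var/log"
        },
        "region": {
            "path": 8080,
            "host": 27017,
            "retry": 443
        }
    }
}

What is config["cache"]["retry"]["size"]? 5.49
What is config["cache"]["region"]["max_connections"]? "0.0.0.0"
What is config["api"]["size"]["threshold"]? 27017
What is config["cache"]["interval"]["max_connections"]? False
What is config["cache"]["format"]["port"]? True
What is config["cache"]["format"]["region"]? False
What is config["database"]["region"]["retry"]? False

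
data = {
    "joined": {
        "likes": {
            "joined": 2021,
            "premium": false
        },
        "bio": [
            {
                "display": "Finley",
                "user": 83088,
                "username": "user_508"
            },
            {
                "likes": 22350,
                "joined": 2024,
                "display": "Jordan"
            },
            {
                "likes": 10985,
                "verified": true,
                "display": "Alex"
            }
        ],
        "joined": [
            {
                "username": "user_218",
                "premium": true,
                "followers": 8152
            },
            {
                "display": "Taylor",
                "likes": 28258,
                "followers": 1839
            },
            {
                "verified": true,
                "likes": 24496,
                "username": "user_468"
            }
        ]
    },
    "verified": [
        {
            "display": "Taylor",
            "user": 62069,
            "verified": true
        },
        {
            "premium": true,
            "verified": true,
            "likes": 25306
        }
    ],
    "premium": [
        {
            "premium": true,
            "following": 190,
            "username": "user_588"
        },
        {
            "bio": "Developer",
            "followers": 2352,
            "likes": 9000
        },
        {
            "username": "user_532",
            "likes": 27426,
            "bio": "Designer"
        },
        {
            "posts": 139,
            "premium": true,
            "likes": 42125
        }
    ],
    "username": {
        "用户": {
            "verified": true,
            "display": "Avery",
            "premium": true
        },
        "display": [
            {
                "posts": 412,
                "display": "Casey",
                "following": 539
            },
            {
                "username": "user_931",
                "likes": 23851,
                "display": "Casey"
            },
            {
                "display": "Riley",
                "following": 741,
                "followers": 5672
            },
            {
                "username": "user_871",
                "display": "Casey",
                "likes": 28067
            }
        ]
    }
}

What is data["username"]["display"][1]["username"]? "user_931"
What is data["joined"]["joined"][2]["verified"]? True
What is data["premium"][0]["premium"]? True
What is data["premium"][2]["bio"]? "Designer"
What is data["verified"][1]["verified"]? True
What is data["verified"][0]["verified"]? True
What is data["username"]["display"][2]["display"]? "Riley"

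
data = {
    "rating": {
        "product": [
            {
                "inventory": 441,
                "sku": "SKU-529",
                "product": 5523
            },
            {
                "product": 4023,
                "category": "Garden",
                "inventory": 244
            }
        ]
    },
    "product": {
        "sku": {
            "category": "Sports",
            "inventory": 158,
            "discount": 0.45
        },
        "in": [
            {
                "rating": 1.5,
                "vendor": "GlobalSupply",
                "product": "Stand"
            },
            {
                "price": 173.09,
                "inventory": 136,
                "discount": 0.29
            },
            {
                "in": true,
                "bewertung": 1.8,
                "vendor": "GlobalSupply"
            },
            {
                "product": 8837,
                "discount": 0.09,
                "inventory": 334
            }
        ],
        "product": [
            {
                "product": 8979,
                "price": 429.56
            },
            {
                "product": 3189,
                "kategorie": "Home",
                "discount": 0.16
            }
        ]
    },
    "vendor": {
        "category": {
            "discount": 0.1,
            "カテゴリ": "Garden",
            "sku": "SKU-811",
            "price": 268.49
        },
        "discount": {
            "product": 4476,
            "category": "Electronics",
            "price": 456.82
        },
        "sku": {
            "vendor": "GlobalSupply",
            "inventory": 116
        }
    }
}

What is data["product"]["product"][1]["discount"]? 0.16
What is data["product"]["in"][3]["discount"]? 0.09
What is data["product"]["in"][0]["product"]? "Stand"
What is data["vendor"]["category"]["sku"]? "SKU-811"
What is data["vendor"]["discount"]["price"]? 456.82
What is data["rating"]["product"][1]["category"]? "Garden"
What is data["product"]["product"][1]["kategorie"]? "Home"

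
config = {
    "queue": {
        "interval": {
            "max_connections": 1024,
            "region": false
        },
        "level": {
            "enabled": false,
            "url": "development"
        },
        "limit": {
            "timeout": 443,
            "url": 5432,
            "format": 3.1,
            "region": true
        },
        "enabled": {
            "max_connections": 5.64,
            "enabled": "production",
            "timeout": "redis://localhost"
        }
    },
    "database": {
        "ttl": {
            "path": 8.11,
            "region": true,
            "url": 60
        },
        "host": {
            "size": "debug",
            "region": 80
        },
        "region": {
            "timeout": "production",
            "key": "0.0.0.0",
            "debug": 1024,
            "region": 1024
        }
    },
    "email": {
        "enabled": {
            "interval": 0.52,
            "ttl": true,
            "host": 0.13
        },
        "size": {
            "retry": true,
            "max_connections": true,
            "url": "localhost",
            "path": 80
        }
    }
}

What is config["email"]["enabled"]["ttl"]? True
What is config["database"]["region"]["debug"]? 1024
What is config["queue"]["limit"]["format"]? 3.1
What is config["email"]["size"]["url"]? "localhost"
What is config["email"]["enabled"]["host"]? 0.13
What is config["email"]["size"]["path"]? 80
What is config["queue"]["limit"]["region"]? True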